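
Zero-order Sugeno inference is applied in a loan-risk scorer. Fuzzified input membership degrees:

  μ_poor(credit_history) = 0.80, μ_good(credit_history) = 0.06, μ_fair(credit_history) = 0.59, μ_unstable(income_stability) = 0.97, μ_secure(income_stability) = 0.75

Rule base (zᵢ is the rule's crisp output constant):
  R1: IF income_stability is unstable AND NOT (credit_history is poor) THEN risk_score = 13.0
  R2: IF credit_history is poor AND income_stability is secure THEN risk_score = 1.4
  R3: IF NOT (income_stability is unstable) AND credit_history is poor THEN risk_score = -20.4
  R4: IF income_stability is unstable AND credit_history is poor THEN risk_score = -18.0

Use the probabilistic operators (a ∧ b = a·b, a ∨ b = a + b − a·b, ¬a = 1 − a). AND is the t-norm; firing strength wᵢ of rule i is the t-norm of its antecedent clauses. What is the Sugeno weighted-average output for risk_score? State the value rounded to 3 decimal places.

-6.961

R1 (z=13.0): unstable=0.97, ¬poor=1−0.80=0.20; AND[a·b] → w = 0.1940
R2 (z=1.4): poor=0.80, secure=0.75; AND[a·b] → w = 0.6000
R3 (z=-20.4): ¬unstable=1−0.97=0.03, poor=0.80; AND[a·b] → w = 0.0240
R4 (z=-18.0): unstable=0.97, poor=0.80; AND[a·b] → w = 0.7760
Weighted average = (0.1940·13.0 + 0.6000·1.4 + 0.0240·-20.4 + 0.7760·-18.0) / (0.1940 + 0.6000 + 0.0240 + 0.7760)
  = -11.0956 / 1.5940 = -6.961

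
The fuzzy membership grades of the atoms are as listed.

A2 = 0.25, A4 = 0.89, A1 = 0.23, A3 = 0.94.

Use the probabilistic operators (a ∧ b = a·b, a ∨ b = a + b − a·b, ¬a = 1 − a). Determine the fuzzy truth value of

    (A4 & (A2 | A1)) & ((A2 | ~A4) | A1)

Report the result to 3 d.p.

0.183

A2 | A1 = a + b − a·b on (0.2500, 0.2300) = 0.4225
A4 & (A2 | A1) = a·b on (0.8900, 0.4225) = 0.3760
~A4 = 1 − 0.8900 = 0.1100
A2 | ~A4 = a + b − a·b on (0.2500, 0.1100) = 0.3325
(A2 | ~A4) | A1 = a + b − a·b on (0.3325, 0.2300) = 0.4860
(A4 & (A2 | A1)) & ((A2 | ~A4) | A1) = a·b on (0.3760, 0.4860) = 0.1828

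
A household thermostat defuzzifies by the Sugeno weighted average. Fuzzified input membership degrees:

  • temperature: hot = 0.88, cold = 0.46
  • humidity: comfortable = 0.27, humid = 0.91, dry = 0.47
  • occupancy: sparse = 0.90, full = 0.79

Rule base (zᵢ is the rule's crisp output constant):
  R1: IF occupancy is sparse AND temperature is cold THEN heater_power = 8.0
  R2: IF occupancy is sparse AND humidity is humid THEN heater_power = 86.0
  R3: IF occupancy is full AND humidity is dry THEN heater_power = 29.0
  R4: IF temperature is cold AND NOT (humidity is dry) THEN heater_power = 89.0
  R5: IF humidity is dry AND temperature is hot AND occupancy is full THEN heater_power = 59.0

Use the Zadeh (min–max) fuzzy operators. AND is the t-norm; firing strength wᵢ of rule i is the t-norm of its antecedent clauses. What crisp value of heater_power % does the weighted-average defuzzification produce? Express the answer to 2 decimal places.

R1 (z=8.0): sparse=0.90, cold=0.46; AND[min(a, b)] → w = 0.46
R2 (z=86.0): sparse=0.90, humid=0.91; AND[min(a, b)] → w = 0.90
R3 (z=29.0): full=0.79, dry=0.47; AND[min(a, b)] → w = 0.47
R4 (z=89.0): cold=0.46, ¬dry=1−0.47=0.53; AND[min(a, b)] → w = 0.46
R5 (z=59.0): dry=0.47, hot=0.88, full=0.79; AND[min(a, b)] → w = 0.47
Weighted average = (0.46·8.0 + 0.90·86.0 + 0.47·29.0 + 0.46·89.0 + 0.47·59.0) / (0.46 + 0.90 + 0.47 + 0.46 + 0.47)
  = 163.3800 / 2.7600 = 59.20

59.20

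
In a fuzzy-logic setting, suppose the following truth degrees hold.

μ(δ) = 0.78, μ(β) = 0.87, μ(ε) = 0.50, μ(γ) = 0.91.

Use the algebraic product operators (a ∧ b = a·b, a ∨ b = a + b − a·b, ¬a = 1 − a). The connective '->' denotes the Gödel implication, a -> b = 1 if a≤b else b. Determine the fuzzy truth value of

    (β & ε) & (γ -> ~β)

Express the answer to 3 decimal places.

β & ε = a·b on (0.8700, 0.5000) = 0.4350
~β = 1 − 0.8700 = 0.1300
γ -> ~β  [Gödel: 1 if a≤b else b] with a=0.9100, b=0.1300 → 0.1300
(β & ε) & (γ -> ~β) = a·b on (0.4350, 0.1300) = 0.0566

0.057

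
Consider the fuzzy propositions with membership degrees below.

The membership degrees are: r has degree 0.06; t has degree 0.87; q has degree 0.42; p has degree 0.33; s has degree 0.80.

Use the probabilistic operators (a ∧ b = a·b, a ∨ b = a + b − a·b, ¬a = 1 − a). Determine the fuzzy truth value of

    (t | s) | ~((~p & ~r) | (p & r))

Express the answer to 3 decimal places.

0.983

t | s = a + b − a·b on (0.8700, 0.8000) = 0.9740
~p = 1 − 0.3300 = 0.6700
~r = 1 − 0.0600 = 0.9400
~p & ~r = a·b on (0.6700, 0.9400) = 0.6298
p & r = a·b on (0.3300, 0.0600) = 0.0198
(~p & ~r) | (p & r) = a + b − a·b on (0.6298, 0.0198) = 0.6371
~((~p & ~r) | (p & r)) = 1 − 0.6371 = 0.3629
(t | s) | ~((~p & ~r) | (p & r)) = a + b − a·b on (0.9740, 0.3629) = 0.9834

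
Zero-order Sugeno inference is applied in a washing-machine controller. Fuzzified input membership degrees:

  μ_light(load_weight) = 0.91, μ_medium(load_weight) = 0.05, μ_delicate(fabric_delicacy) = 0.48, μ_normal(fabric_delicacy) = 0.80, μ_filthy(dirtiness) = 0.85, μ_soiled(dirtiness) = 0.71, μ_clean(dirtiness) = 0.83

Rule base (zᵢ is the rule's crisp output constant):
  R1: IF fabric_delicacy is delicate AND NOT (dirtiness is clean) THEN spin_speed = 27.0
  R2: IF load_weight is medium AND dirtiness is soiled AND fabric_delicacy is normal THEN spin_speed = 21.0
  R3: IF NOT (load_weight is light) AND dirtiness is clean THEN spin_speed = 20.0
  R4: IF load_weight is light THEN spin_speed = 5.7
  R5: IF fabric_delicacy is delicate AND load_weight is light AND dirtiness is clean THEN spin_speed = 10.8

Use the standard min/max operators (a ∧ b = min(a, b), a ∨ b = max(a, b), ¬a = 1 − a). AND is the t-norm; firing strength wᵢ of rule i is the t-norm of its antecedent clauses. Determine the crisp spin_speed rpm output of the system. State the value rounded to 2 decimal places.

R1 (z=27.0): delicate=0.48, ¬clean=1−0.83=0.17; AND[min(a, b)] → w = 0.17
R2 (z=21.0): medium=0.05, soiled=0.71, normal=0.80; AND[min(a, b)] → w = 0.05
R3 (z=20.0): ¬light=1−0.91=0.09, clean=0.83; AND[min(a, b)] → w = 0.09
R4 (z=5.7): light=0.91 → w = 0.91
R5 (z=10.8): delicate=0.48, light=0.91, clean=0.83; AND[min(a, b)] → w = 0.48
Weighted average = (0.17·27.0 + 0.05·21.0 + 0.09·20.0 + 0.91·5.7 + 0.48·10.8) / (0.17 + 0.05 + 0.09 + 0.91 + 0.48)
  = 17.8110 / 1.7000 = 10.48

10.48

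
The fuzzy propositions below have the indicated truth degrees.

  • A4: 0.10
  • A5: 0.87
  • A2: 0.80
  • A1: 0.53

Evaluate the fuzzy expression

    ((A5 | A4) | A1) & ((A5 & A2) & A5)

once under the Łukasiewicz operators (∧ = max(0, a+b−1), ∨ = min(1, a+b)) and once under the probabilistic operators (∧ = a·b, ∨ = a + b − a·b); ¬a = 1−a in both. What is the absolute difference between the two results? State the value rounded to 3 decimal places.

0.032

Under Łukasiewicz:
  A5 | A4 = min(1, a+b) on (0.87, 0.10) = 0.97
  (A5 | A4) | A1 = min(1, a+b) on (0.97, 0.53) = 1.00
  A5 & A2 = max(0, a+b−1) on (0.87, 0.80) = 0.67
  (A5 & A2) & A5 = max(0, a+b−1) on (0.67, 0.87) = 0.54
  ((A5 | A4) | A1) & ((A5 & A2) & A5) = max(0, a+b−1) on (1.00, 0.54) = 0.54
  → value = 0.5400
Under probabilistic:
  A5 | A4 = a + b − a·b on (0.8700, 0.1000) = 0.8830
  (A5 | A4) | A1 = a + b − a·b on (0.8830, 0.5300) = 0.9450
  A5 & A2 = a·b on (0.8700, 0.8000) = 0.6960
  (A5 & A2) & A5 = a·b on (0.6960, 0.8700) = 0.6055
  ((A5 | A4) | A1) & ((A5 & A2) & A5) = a·b on (0.9450, 0.6055) = 0.5722
  → value = 0.5722
|0.5400 − 0.5722| = 0.032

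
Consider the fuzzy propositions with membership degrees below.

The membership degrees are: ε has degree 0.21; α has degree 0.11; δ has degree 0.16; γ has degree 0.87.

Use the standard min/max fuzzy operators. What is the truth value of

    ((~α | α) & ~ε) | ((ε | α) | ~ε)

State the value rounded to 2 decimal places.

0.79

~α = 1 − 0.11 = 0.89
~α | α = max(a, b) on (0.89, 0.11) = 0.89
~ε = 1 − 0.21 = 0.79
(~α | α) & ~ε = min(a, b) on (0.89, 0.79) = 0.79
ε | α = max(a, b) on (0.21, 0.11) = 0.21
~ε = 1 − 0.21 = 0.79
(ε | α) | ~ε = max(a, b) on (0.21, 0.79) = 0.79
((~α | α) & ~ε) | ((ε | α) | ~ε) = max(a, b) on (0.79, 0.79) = 0.79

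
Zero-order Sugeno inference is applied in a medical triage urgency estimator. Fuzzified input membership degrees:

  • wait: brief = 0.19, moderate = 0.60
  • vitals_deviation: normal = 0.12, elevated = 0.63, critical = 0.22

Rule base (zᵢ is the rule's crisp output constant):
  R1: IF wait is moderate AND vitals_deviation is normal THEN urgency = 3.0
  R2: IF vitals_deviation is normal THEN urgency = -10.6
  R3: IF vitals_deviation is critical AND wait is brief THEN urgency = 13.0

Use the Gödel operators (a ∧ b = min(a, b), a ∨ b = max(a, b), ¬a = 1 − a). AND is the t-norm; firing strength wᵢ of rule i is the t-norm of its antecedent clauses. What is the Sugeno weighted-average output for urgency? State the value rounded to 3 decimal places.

R1 (z=3.0): moderate=0.60, normal=0.12; AND[min(a, b)] → w = 0.12
R2 (z=-10.6): normal=0.12 → w = 0.12
R3 (z=13.0): critical=0.22, brief=0.19; AND[min(a, b)] → w = 0.19
Weighted average = (0.12·3.0 + 0.12·-10.6 + 0.19·13.0) / (0.12 + 0.12 + 0.19)
  = 1.5580 / 0.4300 = 3.623

3.623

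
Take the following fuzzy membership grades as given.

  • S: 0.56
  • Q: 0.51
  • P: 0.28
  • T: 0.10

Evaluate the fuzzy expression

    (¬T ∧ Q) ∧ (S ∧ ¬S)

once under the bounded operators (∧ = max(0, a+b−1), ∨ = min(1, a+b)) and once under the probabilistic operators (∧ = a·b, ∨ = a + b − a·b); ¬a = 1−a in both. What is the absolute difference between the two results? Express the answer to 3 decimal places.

Under bounded:
  ¬T = 1 − 0.10 = 0.90
  ¬T ∧ Q = max(0, a+b−1) on (0.90, 0.51) = 0.41
  ¬S = 1 − 0.56 = 0.44
  S ∧ ¬S = max(0, a+b−1) on (0.56, 0.44) = 0.00
  (¬T ∧ Q) ∧ (S ∧ ¬S) = max(0, a+b−1) on (0.41, 0.00) = 0.00
  → value = 0.0000
Under probabilistic:
  ¬T = 1 − 0.1000 = 0.9000
  ¬T ∧ Q = a·b on (0.9000, 0.5100) = 0.4590
  ¬S = 1 − 0.5600 = 0.4400
  S ∧ ¬S = a·b on (0.5600, 0.4400) = 0.2464
  (¬T ∧ Q) ∧ (S ∧ ¬S) = a·b on (0.4590, 0.2464) = 0.1131
  → value = 0.1131
|0.0000 − 0.1131| = 0.113

0.113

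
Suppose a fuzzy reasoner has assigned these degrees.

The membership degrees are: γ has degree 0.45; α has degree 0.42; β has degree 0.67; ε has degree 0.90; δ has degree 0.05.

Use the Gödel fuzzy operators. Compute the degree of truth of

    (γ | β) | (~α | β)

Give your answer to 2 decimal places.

0.67

γ | β = max(a, b) on (0.45, 0.67) = 0.67
~α = 1 − 0.42 = 0.58
~α | β = max(a, b) on (0.58, 0.67) = 0.67
(γ | β) | (~α | β) = max(a, b) on (0.67, 0.67) = 0.67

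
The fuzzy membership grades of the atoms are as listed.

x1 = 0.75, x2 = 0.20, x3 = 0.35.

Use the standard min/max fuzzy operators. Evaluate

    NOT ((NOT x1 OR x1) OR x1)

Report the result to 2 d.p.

NOT x1 = 1 − 0.75 = 0.25
NOT x1 OR x1 = max(a, b) on (0.25, 0.75) = 0.75
(NOT x1 OR x1) OR x1 = max(a, b) on (0.75, 0.75) = 0.75
NOT ((NOT x1 OR x1) OR x1) = 1 − 0.75 = 0.25

0.25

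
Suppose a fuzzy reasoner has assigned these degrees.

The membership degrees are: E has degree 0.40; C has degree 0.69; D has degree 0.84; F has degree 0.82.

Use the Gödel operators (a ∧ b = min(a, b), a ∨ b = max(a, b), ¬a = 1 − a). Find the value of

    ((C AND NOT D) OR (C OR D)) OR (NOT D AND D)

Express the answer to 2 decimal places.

0.84

NOT D = 1 − 0.84 = 0.16
C AND NOT D = min(a, b) on (0.69, 0.16) = 0.16
C OR D = max(a, b) on (0.69, 0.84) = 0.84
(C AND NOT D) OR (C OR D) = max(a, b) on (0.16, 0.84) = 0.84
NOT D = 1 − 0.84 = 0.16
NOT D AND D = min(a, b) on (0.16, 0.84) = 0.16
((C AND NOT D) OR (C OR D)) OR (NOT D AND D) = max(a, b) on (0.84, 0.16) = 0.84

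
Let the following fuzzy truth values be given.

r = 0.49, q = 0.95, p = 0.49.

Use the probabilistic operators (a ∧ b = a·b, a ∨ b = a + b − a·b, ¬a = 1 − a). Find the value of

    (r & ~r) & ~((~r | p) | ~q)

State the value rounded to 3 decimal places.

0.059

~r = 1 − 0.4900 = 0.5100
r & ~r = a·b on (0.4900, 0.5100) = 0.2499
~r = 1 − 0.4900 = 0.5100
~r | p = a + b − a·b on (0.5100, 0.4900) = 0.7501
~q = 1 − 0.9500 = 0.0500
(~r | p) | ~q = a + b − a·b on (0.7501, 0.0500) = 0.7626
~((~r | p) | ~q) = 1 − 0.7626 = 0.2374
(r & ~r) & ~((~r | p) | ~q) = a·b on (0.2499, 0.2374) = 0.0593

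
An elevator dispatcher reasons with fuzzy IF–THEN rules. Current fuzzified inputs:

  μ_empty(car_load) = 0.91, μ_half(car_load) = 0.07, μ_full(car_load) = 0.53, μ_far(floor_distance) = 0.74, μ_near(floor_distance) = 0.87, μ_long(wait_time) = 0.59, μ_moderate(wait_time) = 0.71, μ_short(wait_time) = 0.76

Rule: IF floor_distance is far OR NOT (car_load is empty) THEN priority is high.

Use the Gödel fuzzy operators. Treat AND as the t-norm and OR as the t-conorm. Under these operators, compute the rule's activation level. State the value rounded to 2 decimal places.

0.74

firing strength: far=0.74, ¬empty=1−0.91=0.09; OR[max(a, b)] → w = 0.74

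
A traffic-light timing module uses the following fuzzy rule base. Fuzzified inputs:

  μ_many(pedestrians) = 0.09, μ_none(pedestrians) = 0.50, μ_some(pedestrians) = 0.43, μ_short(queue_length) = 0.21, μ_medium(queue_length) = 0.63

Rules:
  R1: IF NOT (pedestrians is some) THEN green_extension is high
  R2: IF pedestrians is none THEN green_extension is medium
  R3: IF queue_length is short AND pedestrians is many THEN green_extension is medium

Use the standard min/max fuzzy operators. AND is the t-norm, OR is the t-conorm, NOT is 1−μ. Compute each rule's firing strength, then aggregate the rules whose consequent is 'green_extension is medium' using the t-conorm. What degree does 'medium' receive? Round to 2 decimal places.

R1: ¬some=1−0.43=0.57 → w = 0.57
R2: none=0.50 → w = 0.50
R3: short=0.21, many=0.09; AND[min(a, b)] → w = 0.09
Rules with consequent 'medium': {R2, R3} → strengths 0.50, 0.09
Aggregate via t-conorm [max(a, b)]: 0.50

0.50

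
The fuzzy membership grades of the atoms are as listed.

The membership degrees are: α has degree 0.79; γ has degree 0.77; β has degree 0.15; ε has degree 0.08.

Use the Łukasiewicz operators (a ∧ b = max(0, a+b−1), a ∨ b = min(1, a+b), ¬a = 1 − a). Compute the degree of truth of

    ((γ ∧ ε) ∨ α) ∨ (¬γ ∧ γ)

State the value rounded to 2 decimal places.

0.79

γ ∧ ε = max(0, a+b−1) on (0.77, 0.08) = 0.00
(γ ∧ ε) ∨ α = min(1, a+b) on (0.00, 0.79) = 0.79
¬γ = 1 − 0.77 = 0.23
¬γ ∧ γ = max(0, a+b−1) on (0.23, 0.77) = 0.00
((γ ∧ ε) ∨ α) ∨ (¬γ ∧ γ) = min(1, a+b) on (0.79, 0.00) = 0.79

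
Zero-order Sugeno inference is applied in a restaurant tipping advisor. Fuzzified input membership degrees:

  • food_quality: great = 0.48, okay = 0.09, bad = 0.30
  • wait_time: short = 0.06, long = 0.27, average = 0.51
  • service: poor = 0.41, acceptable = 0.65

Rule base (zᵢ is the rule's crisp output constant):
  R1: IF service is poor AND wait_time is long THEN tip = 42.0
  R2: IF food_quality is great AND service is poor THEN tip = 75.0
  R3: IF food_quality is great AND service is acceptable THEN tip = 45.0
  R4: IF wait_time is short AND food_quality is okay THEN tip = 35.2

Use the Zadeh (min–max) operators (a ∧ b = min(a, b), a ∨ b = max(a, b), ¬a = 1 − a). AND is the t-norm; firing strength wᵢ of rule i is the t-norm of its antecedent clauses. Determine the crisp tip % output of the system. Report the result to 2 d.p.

53.94

R1 (z=42.0): poor=0.41, long=0.27; AND[min(a, b)] → w = 0.27
R2 (z=75.0): great=0.48, poor=0.41; AND[min(a, b)] → w = 0.41
R3 (z=45.0): great=0.48, acceptable=0.65; AND[min(a, b)] → w = 0.48
R4 (z=35.2): short=0.06, okay=0.09; AND[min(a, b)] → w = 0.06
Weighted average = (0.27·42.0 + 0.41·75.0 + 0.48·45.0 + 0.06·35.2) / (0.27 + 0.41 + 0.48 + 0.06)
  = 65.8020 / 1.2200 = 53.94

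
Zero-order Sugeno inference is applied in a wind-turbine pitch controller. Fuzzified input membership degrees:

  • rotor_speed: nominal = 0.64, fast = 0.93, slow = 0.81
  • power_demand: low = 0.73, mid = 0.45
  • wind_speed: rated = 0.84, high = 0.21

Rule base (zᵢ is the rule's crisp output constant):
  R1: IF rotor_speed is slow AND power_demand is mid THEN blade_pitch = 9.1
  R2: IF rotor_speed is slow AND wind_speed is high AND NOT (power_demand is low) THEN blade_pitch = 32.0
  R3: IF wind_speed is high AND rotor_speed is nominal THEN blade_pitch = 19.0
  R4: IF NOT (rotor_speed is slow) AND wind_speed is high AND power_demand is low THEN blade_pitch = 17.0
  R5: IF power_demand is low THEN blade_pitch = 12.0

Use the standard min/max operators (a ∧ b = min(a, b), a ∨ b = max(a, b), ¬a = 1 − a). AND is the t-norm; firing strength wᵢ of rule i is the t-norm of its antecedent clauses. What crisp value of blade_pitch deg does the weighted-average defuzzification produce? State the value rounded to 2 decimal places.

R1 (z=9.1): slow=0.81, mid=0.45; AND[min(a, b)] → w = 0.45
R2 (z=32.0): slow=0.81, high=0.21, ¬low=1−0.73=0.27; AND[min(a, b)] → w = 0.21
R3 (z=19.0): high=0.21, nominal=0.64; AND[min(a, b)] → w = 0.21
R4 (z=17.0): ¬slow=1−0.81=0.19, high=0.21, low=0.73; AND[min(a, b)] → w = 0.19
R5 (z=12.0): low=0.73 → w = 0.73
Weighted average = (0.45·9.1 + 0.21·32.0 + 0.21·19.0 + 0.19·17.0 + 0.73·12.0) / (0.45 + 0.21 + 0.21 + 0.19 + 0.73)
  = 26.7950 / 1.7900 = 14.97

14.97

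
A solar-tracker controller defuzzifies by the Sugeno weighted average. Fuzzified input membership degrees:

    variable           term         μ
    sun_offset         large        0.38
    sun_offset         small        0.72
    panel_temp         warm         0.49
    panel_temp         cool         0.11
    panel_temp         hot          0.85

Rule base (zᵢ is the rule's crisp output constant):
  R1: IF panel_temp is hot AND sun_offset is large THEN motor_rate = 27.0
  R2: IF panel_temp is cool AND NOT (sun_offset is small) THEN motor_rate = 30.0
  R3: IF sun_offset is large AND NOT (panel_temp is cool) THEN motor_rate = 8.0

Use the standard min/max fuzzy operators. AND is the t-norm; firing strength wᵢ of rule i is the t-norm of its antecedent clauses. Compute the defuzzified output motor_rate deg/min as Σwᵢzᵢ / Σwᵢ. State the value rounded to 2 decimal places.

R1 (z=27.0): hot=0.85, large=0.38; AND[min(a, b)] → w = 0.38
R2 (z=30.0): cool=0.11, ¬small=1−0.72=0.28; AND[min(a, b)] → w = 0.11
R3 (z=8.0): large=0.38, ¬cool=1−0.11=0.89; AND[min(a, b)] → w = 0.38
Weighted average = (0.38·27.0 + 0.11·30.0 + 0.38·8.0) / (0.38 + 0.11 + 0.38)
  = 16.6000 / 0.8700 = 19.08

19.08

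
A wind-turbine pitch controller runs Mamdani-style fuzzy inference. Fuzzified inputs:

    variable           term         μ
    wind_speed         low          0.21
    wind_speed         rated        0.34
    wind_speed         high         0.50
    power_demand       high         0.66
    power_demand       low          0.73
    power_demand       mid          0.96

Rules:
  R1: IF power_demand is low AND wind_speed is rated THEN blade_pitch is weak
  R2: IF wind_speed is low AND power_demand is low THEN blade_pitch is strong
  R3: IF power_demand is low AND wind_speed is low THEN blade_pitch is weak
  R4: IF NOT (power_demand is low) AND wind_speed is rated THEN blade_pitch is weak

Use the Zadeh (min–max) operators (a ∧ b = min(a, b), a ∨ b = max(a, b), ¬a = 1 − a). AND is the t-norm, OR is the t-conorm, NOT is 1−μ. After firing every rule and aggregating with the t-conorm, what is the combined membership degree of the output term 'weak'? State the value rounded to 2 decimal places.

0.34

R1: low=0.73, rated=0.34; AND[min(a, b)] → w = 0.34
R2: low=0.21, low=0.73; AND[min(a, b)] → w = 0.21
R3: low=0.73, low=0.21; AND[min(a, b)] → w = 0.21
R4: ¬low=1−0.73=0.27, rated=0.34; AND[min(a, b)] → w = 0.27
Rules with consequent 'weak': {R1, R3, R4} → strengths 0.34, 0.21, 0.27
Aggregate via t-conorm [max(a, b)]: 0.34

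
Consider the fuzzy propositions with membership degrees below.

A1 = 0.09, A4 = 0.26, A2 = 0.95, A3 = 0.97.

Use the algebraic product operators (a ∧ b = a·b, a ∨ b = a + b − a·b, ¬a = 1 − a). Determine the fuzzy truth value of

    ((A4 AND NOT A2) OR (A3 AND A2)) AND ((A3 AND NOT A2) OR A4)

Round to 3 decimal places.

0.273

NOT A2 = 1 − 0.9500 = 0.0500
A4 AND NOT A2 = a·b on (0.2600, 0.0500) = 0.0130
A3 AND A2 = a·b on (0.9700, 0.9500) = 0.9215
(A4 AND NOT A2) OR (A3 AND A2) = a + b − a·b on (0.0130, 0.9215) = 0.9225
NOT A2 = 1 − 0.9500 = 0.0500
A3 AND NOT A2 = a·b on (0.9700, 0.0500) = 0.0485
(A3 AND NOT A2) OR A4 = a + b − a·b on (0.0485, 0.2600) = 0.2959
((A4 AND NOT A2) OR (A3 AND A2)) AND ((A3 AND NOT A2) OR A4) = a·b on (0.9225, 0.2959) = 0.2730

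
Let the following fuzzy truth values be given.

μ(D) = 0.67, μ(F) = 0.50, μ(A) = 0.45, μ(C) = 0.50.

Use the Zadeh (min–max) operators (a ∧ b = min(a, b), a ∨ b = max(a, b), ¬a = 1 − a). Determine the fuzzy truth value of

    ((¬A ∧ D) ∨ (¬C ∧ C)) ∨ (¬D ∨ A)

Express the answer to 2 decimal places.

¬A = 1 − 0.45 = 0.55
¬A ∧ D = min(a, b) on (0.55, 0.67) = 0.55
¬C = 1 − 0.50 = 0.50
¬C ∧ C = min(a, b) on (0.50, 0.50) = 0.50
(¬A ∧ D) ∨ (¬C ∧ C) = max(a, b) on (0.55, 0.50) = 0.55
¬D = 1 − 0.67 = 0.33
¬D ∨ A = max(a, b) on (0.33, 0.45) = 0.45
((¬A ∧ D) ∨ (¬C ∧ C)) ∨ (¬D ∨ A) = max(a, b) on (0.55, 0.45) = 0.55

0.55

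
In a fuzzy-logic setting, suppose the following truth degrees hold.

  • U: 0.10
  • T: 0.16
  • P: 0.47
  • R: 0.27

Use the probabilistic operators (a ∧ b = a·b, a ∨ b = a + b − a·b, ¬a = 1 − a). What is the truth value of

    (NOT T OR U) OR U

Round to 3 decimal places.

0.870

NOT T = 1 − 0.1600 = 0.8400
NOT T OR U = a + b − a·b on (0.8400, 0.1000) = 0.8560
(NOT T OR U) OR U = a + b − a·b on (0.8560, 0.1000) = 0.8704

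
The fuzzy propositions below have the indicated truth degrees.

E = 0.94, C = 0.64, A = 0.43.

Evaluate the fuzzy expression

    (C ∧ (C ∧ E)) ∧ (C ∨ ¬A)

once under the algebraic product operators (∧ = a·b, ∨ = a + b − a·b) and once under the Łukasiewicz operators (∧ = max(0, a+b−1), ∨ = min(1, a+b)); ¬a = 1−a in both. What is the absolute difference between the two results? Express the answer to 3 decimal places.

Under algebraic product:
  C ∧ E = a·b on (0.6400, 0.9400) = 0.6016
  C ∧ (C ∧ E) = a·b on (0.6400, 0.6016) = 0.3850
  ¬A = 1 − 0.4300 = 0.5700
  C ∨ ¬A = a + b − a·b on (0.6400, 0.5700) = 0.8452
  (C ∧ (C ∧ E)) ∧ (C ∨ ¬A) = a·b on (0.3850, 0.8452) = 0.3254
  → value = 0.3254
Under Łukasiewicz:
  C ∧ E = max(0, a+b−1) on (0.64, 0.94) = 0.58
  C ∧ (C ∧ E) = max(0, a+b−1) on (0.64, 0.58) = 0.22
  ¬A = 1 − 0.43 = 0.57
  C ∨ ¬A = min(1, a+b) on (0.64, 0.57) = 1.00
  (C ∧ (C ∧ E)) ∧ (C ∨ ¬A) = max(0, a+b−1) on (0.22, 1.00) = 0.22
  → value = 0.2200
|0.3254 − 0.2200| = 0.105

0.105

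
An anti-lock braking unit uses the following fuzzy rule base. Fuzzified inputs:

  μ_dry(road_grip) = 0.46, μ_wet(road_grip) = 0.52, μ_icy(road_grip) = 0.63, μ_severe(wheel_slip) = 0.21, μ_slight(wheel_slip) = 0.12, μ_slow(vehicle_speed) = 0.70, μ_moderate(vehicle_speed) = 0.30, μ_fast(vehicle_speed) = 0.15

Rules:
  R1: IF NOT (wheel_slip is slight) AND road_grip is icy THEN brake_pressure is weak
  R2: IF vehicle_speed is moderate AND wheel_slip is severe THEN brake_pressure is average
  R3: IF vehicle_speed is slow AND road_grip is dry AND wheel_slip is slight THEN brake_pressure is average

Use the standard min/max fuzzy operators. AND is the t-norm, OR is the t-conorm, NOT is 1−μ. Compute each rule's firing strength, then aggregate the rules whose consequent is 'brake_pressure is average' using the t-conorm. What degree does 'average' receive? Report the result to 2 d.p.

0.21

R1: ¬slight=1−0.12=0.88, icy=0.63; AND[min(a, b)] → w = 0.63
R2: moderate=0.30, severe=0.21; AND[min(a, b)] → w = 0.21
R3: slow=0.70, dry=0.46, slight=0.12; AND[min(a, b)] → w = 0.12
Rules with consequent 'average': {R2, R3} → strengths 0.21, 0.12
Aggregate via t-conorm [max(a, b)]: 0.21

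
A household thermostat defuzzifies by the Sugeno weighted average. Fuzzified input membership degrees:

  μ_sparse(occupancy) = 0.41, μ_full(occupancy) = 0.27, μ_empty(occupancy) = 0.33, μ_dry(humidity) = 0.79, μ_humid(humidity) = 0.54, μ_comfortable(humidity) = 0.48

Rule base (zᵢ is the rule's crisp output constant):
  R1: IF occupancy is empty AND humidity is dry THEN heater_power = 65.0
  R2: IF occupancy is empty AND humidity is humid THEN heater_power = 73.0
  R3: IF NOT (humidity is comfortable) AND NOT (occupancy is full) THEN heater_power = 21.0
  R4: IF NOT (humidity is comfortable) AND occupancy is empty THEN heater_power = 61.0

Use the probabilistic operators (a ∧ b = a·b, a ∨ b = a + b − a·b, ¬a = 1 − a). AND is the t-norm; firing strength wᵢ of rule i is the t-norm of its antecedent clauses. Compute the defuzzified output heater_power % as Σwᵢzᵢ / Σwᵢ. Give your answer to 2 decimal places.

48.88

R1 (z=65.0): empty=0.33, dry=0.79; AND[a·b] → w = 0.2607
R2 (z=73.0): empty=0.33, humid=0.54; AND[a·b] → w = 0.1782
R3 (z=21.0): ¬comfortable=1−0.48=0.52, ¬full=1−0.27=0.73; AND[a·b] → w = 0.3796
R4 (z=61.0): ¬comfortable=1−0.48=0.52, empty=0.33; AND[a·b] → w = 0.1716
Weighted average = (0.2607·65.0 + 0.1782·73.0 + 0.3796·21.0 + 0.1716·61.0) / (0.2607 + 0.1782 + 0.3796 + 0.1716)
  = 48.3933 / 0.9901 = 48.88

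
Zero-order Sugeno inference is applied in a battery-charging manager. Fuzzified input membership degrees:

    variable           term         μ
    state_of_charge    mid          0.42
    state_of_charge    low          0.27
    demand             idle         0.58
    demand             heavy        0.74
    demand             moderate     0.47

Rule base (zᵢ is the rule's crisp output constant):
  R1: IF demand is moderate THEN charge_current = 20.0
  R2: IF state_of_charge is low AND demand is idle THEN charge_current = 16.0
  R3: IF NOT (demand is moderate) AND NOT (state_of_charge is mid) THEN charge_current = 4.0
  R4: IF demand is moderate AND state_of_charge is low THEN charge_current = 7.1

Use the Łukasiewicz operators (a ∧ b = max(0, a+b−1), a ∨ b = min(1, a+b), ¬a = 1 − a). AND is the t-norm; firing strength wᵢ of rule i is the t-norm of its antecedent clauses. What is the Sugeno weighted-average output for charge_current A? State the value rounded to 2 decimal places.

R1 (z=20.0): moderate=0.47 → w = 0.47
R2 (z=16.0): low=0.27, idle=0.58; AND[max(0, a+b−1)] → w = 0.00
R3 (z=4.0): ¬moderate=1−0.47=0.53, ¬mid=1−0.42=0.58; AND[max(0, a+b−1)] → w = 0.11
R4 (z=7.1): moderate=0.47, low=0.27; AND[max(0, a+b−1)] → w = 0.00
Weighted average = (0.47·20.0 + 0.00·16.0 + 0.11·4.0 + 0.00·7.1) / (0.47 + 0.00 + 0.11 + 0.00)
  = 9.8400 / 0.5800 = 16.97

16.97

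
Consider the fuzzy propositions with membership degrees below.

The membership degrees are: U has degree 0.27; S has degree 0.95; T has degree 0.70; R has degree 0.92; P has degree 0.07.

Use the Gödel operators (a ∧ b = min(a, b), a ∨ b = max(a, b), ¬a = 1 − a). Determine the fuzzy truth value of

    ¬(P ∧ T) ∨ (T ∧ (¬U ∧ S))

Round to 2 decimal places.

P ∧ T = min(a, b) on (0.07, 0.70) = 0.07
¬(P ∧ T) = 1 − 0.07 = 0.93
¬U = 1 − 0.27 = 0.73
¬U ∧ S = min(a, b) on (0.73, 0.95) = 0.73
T ∧ (¬U ∧ S) = min(a, b) on (0.70, 0.73) = 0.70
¬(P ∧ T) ∨ (T ∧ (¬U ∧ S)) = max(a, b) on (0.93, 0.70) = 0.93

0.93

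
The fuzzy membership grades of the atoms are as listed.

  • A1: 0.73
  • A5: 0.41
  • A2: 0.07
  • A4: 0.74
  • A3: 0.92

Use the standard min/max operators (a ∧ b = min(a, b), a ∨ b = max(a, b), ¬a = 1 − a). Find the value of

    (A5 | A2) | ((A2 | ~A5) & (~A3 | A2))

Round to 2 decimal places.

0.41

A5 | A2 = max(a, b) on (0.41, 0.07) = 0.41
~A5 = 1 − 0.41 = 0.59
A2 | ~A5 = max(a, b) on (0.07, 0.59) = 0.59
~A3 = 1 − 0.92 = 0.08
~A3 | A2 = max(a, b) on (0.08, 0.07) = 0.08
(A2 | ~A5) & (~A3 | A2) = min(a, b) on (0.59, 0.08) = 0.08
(A5 | A2) | ((A2 | ~A5) & (~A3 | A2)) = max(a, b) on (0.41, 0.08) = 0.41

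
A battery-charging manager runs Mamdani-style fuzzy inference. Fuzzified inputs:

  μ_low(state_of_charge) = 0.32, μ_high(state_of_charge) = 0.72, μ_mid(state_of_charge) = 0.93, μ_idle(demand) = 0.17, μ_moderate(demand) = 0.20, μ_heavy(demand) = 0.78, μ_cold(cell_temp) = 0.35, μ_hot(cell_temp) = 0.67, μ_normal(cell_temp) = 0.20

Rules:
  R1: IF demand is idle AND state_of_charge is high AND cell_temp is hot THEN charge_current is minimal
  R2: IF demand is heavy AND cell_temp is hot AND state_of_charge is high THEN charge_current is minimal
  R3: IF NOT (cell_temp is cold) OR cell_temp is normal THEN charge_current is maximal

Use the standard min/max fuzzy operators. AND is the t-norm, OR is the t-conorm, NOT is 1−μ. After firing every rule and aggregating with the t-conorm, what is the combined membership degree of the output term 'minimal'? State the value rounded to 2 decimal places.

0.67

R1: idle=0.17, high=0.72, hot=0.67; AND[min(a, b)] → w = 0.17
R2: heavy=0.78, hot=0.67, high=0.72; AND[min(a, b)] → w = 0.67
R3: ¬cold=1−0.35=0.65, normal=0.20; OR[max(a, b)] → w = 0.65
Rules with consequent 'minimal': {R1, R2} → strengths 0.17, 0.67
Aggregate via t-conorm [max(a, b)]: 0.67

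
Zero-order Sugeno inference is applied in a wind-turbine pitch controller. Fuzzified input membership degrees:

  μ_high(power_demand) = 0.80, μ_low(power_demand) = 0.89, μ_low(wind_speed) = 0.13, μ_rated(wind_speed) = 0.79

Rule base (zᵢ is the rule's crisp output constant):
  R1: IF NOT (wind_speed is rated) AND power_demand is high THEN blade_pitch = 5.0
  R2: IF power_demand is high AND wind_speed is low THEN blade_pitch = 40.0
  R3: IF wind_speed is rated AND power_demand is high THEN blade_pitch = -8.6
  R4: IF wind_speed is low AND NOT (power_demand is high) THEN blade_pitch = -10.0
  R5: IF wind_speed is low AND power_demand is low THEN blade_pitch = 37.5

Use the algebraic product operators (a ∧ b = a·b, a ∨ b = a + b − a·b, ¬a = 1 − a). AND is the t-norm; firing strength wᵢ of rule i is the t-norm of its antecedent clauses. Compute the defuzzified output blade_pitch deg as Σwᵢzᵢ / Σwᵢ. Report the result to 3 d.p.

3.484

R1 (z=5.0): ¬rated=1−0.79=0.21, high=0.80; AND[a·b] → w = 0.1680
R2 (z=40.0): high=0.80, low=0.13; AND[a·b] → w = 0.1040
R3 (z=-8.6): rated=0.79, high=0.80; AND[a·b] → w = 0.6320
R4 (z=-10.0): low=0.13, ¬high=1−0.80=0.20; AND[a·b] → w = 0.0260
R5 (z=37.5): low=0.13, low=0.89; AND[a·b] → w = 0.1157
Weighted average = (0.1680·5.0 + 0.1040·40.0 + 0.6320·-8.6 + 0.0260·-10.0 + 0.1157·37.5) / (0.1680 + 0.1040 + 0.6320 + 0.0260 + 0.1157)
  = 3.6435 / 1.0457 = 3.484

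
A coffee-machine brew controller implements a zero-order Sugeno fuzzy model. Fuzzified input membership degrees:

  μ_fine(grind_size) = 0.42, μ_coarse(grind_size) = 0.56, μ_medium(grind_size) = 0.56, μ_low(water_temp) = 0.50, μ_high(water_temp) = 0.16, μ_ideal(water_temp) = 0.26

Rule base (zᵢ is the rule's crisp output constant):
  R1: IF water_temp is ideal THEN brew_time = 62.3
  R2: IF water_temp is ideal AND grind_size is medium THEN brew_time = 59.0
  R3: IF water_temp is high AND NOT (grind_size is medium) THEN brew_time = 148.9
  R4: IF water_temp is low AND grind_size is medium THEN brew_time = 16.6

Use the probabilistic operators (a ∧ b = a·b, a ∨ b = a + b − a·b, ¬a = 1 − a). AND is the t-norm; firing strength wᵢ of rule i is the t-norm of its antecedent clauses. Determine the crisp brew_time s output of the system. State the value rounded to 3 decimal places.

52.803

R1 (z=62.3): ideal=0.26 → w = 0.2600
R2 (z=59.0): ideal=0.26, medium=0.56; AND[a·b] → w = 0.1456
R3 (z=148.9): high=0.16, ¬medium=1−0.56=0.44; AND[a·b] → w = 0.0704
R4 (z=16.6): low=0.50, medium=0.56; AND[a·b] → w = 0.2800
Weighted average = (0.2600·62.3 + 0.1456·59.0 + 0.0704·148.9 + 0.2800·16.6) / (0.2600 + 0.1456 + 0.0704 + 0.2800)
  = 39.9190 / 0.7560 = 52.803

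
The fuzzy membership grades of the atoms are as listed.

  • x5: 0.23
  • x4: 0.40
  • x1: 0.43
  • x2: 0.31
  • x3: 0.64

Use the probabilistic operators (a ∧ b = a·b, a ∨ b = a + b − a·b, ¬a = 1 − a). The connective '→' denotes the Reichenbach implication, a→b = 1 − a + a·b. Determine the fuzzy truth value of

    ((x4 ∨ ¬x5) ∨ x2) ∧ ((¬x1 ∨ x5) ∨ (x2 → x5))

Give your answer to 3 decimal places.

¬x5 = 1 − 0.2300 = 0.7700
x4 ∨ ¬x5 = a + b − a·b on (0.4000, 0.7700) = 0.8620
(x4 ∨ ¬x5) ∨ x2 = a + b − a·b on (0.8620, 0.3100) = 0.9048
¬x1 = 1 − 0.4300 = 0.5700
¬x1 ∨ x5 = a + b − a·b on (0.5700, 0.2300) = 0.6689
x2 → x5  [Reichenbach: 1 − a + a·b] with a=0.3100, b=0.2300 → 0.7613
(¬x1 ∨ x5) ∨ (x2 → x5) = a + b − a·b on (0.6689, 0.7613) = 0.9210
((x4 ∨ ¬x5) ∨ x2) ∧ ((¬x1 ∨ x5) ∨ (x2 → x5)) = a·b on (0.9048, 0.9210) = 0.8333

0.833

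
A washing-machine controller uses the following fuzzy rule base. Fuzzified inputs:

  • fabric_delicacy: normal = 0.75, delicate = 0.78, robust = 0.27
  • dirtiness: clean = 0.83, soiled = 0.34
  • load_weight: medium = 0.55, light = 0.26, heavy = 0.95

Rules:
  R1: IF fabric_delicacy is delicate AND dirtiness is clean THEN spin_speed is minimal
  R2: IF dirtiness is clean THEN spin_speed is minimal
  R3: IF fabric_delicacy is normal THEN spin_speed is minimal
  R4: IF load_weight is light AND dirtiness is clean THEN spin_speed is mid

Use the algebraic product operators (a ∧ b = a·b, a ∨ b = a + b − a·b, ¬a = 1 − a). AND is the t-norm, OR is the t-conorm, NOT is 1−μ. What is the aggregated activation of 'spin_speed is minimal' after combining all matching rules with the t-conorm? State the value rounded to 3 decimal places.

0.985

R1: delicate=0.78, clean=0.83; AND[a·b] → w = 0.6474
R2: clean=0.83 → w = 0.8300
R3: normal=0.75 → w = 0.7500
R4: light=0.26, clean=0.83; AND[a·b] → w = 0.2158
Rules with consequent 'minimal': {R1, R2, R3} → strengths 0.6474, 0.8300, 0.7500
Aggregate via t-conorm [a + b − a·b]: 0.9850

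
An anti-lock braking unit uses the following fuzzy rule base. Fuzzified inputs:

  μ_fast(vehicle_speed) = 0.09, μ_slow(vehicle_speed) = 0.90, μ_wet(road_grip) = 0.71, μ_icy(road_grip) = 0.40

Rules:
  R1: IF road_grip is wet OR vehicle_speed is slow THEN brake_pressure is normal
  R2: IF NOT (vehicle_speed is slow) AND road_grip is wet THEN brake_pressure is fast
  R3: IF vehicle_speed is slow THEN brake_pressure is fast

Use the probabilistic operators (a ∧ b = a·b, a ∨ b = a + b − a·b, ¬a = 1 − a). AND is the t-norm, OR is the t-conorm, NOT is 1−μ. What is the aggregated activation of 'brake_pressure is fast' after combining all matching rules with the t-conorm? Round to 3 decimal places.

0.907

R1: wet=0.71, slow=0.90; OR[a + b − a·b] → w = 0.9710
R2: ¬slow=1−0.90=0.10, wet=0.71; AND[a·b] → w = 0.0710
R3: slow=0.90 → w = 0.9000
Rules with consequent 'fast': {R2, R3} → strengths 0.0710, 0.9000
Aggregate via t-conorm [a + b − a·b]: 0.9071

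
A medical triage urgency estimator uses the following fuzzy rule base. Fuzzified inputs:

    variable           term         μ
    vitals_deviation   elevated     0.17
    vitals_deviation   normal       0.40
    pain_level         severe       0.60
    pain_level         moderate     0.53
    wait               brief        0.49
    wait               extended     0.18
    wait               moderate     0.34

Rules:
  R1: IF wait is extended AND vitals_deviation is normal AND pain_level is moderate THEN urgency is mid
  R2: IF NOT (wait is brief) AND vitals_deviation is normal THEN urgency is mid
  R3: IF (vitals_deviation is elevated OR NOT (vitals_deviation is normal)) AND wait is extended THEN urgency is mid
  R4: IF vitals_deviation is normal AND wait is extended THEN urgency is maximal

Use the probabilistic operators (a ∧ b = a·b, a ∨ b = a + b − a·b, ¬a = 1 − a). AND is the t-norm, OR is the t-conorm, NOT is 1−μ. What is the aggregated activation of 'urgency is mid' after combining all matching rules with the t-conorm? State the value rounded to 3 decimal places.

0.326

R1: extended=0.18, normal=0.40, moderate=0.53; AND[a·b] → w = 0.0382
R2: ¬brief=1−0.49=0.51, normal=0.40; AND[a·b] → w = 0.2040
R3: (elevated=0.17 OR ¬normal=1−0.40=0.60) = 0.6680; AND[a·b] with extended=0.18 → w = 0.1202
R4: normal=0.40, extended=0.18; AND[a·b] → w = 0.0720
Rules with consequent 'mid': {R1, R2, R3} → strengths 0.0382, 0.2040, 0.1202
Aggregate via t-conorm [a + b − a·b]: 0.3264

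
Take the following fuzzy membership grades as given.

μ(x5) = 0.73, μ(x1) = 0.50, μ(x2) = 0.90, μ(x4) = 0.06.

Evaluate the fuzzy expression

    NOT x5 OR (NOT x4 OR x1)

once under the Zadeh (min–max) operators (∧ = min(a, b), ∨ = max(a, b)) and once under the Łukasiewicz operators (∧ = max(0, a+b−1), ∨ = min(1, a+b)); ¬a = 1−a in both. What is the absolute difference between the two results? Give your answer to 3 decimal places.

0.060

Under Zadeh (min–max):
  NOT x5 = 1 − 0.73 = 0.27
  NOT x4 = 1 − 0.06 = 0.94
  NOT x4 OR x1 = max(a, b) on (0.94, 0.50) = 0.94
  NOT x5 OR (NOT x4 OR x1) = max(a, b) on (0.27, 0.94) = 0.94
  → value = 0.9400
Under Łukasiewicz:
  NOT x5 = 1 − 0.73 = 0.27
  NOT x4 = 1 − 0.06 = 0.94
  NOT x4 OR x1 = min(1, a+b) on (0.94, 0.50) = 1.00
  NOT x5 OR (NOT x4 OR x1) = min(1, a+b) on (0.27, 1.00) = 1.00
  → value = 1.0000
|0.9400 − 1.0000| = 0.060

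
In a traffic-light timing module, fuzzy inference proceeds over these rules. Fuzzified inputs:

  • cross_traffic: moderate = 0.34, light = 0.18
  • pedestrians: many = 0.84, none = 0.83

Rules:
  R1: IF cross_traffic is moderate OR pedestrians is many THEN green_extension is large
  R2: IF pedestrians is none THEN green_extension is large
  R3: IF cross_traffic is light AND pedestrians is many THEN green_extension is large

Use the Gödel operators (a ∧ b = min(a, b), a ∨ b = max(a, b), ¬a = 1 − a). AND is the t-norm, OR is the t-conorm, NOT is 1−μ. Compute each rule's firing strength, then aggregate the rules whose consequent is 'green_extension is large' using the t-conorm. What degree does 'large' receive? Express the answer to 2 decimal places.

R1: moderate=0.34, many=0.84; OR[max(a, b)] → w = 0.84
R2: none=0.83 → w = 0.83
R3: light=0.18, many=0.84; AND[min(a, b)] → w = 0.18
Rules with consequent 'large': {R1, R2, R3} → strengths 0.84, 0.83, 0.18
Aggregate via t-conorm [max(a, b)]: 0.84

0.84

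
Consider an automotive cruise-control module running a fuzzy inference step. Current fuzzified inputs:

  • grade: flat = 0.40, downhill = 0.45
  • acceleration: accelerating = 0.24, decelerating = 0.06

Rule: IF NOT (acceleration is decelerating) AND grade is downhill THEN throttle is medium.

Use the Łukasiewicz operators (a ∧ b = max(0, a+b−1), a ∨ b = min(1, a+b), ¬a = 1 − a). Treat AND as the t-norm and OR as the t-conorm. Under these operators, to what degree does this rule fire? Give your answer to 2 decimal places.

0.39

firing strength: ¬decelerating=1−0.06=0.94, downhill=0.45; AND[max(0, a+b−1)] → w = 0.39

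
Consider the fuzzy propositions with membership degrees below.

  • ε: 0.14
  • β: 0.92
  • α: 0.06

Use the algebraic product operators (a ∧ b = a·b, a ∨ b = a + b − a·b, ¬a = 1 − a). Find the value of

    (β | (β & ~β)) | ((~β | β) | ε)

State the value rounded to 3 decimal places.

~β = 1 − 0.9200 = 0.0800
β & ~β = a·b on (0.9200, 0.0800) = 0.0736
β | (β & ~β) = a + b − a·b on (0.9200, 0.0736) = 0.9259
~β = 1 − 0.9200 = 0.0800
~β | β = a + b − a·b on (0.0800, 0.9200) = 0.9264
(~β | β) | ε = a + b − a·b on (0.9264, 0.1400) = 0.9367
(β | (β & ~β)) | ((~β | β) | ε) = a + b − a·b on (0.9259, 0.9367) = 0.9953

0.995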